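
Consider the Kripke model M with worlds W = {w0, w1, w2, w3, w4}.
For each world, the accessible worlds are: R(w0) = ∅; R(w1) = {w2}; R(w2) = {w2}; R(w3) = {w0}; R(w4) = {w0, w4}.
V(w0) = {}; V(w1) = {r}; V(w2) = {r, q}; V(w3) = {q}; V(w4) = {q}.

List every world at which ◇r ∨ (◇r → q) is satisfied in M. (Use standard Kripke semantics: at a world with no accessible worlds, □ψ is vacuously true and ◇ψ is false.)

Let φ = ◇r ∨ (◇r → q). Evaluate φ at each world:
  w0 (successors ∅): φ is true.
  w1 (successors {w2}): φ is true.
  w2 (successors {w2}): φ is true.
  w3 (successors {w0}): φ is true.
  w4 (successors {w0, w4}): φ is true.
For instance, at w1:
  At w1: ◇r is true, ◇r → q is false, so ◇r ∨ (◇r → q) is true.
    At w1: ◇r requires r at some successor in {w2}.
      r holds at w2, so ◇r is true at w1.
    At w1: ◇r is true, q is false, so ◇r → q is false.
      At w1: ◇r requires r at some successor in {w2}.
        r holds at w2, so ◇r is true at w1.
Satisfying worlds: {w0, w1, w2, w3, w4}

w0, w1, w2, w3, w4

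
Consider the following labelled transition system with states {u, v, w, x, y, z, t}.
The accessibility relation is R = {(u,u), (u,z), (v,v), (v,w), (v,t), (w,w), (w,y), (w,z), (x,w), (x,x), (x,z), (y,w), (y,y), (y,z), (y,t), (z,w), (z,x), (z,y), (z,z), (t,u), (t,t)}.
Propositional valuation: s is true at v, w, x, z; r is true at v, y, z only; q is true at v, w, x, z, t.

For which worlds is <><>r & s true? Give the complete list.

Let φ = <><>r & s. Evaluate φ at each world:
  u (successors {u, z}): φ is false.
  v (successors {v, w, t}): φ is true.
  w (successors {w, y, z}): φ is true.
  x (successors {w, x, z}): φ is true.
  y (successors {w, y, z, t}): φ is false.
  z (successors {w, x, y, z}): φ is true.
  t (successors {u, t}): φ is false.
For instance, at x:
  At x: <><>r is true, s is true, so <><>r & s is true.
    At x: <><>r requires <>r at some successor in {w, x, z}.
      <>r holds at w, so <><>r is true at x.
Satisfying worlds: {v, w, x, z}

v, w, x, z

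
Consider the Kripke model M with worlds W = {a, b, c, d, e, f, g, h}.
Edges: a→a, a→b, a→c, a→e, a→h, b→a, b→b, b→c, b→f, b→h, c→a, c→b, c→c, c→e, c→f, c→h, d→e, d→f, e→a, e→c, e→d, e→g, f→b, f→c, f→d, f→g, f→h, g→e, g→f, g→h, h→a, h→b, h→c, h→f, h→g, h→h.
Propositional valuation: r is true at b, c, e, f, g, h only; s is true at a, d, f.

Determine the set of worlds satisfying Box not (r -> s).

Let φ = Box not (r -> s). Evaluate φ at each world:
  a (successors {a, b, c, e, h}): φ is false.
  b (successors {a, b, c, f, h}): φ is false.
  c (successors {a, b, c, e, f, h}): φ is false.
  d (successors {e, f}): φ is false.
  e (successors {a, c, d, g}): φ is false.
  f (successors {b, c, d, g, h}): φ is false.
  g (successors {e, f, h}): φ is false.
  h (successors {a, b, c, f, g, h}): φ is false.
For instance, at f:
  At f: Box not (r -> s) requires not (r -> s) at every successor {b, c, d, g, h}.
    not (r -> s) fails at d, so Box not (r -> s) is false at f.
Satisfying worlds: none.

none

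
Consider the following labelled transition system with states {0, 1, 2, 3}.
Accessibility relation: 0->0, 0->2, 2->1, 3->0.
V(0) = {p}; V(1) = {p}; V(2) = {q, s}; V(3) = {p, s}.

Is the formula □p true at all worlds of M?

No

Let φ = □p. Evaluate φ at each world:
  0 (successors {0, 2}): φ is false.
  1 (successors ∅): φ is true.
  2 (successors {1}): φ is true.
  3 (successors {0}): φ is true.
Detail at 0 (counterexample):
  At 0: □p requires p at every successor {0, 2}.
    p fails at 2, so □p is false at 0.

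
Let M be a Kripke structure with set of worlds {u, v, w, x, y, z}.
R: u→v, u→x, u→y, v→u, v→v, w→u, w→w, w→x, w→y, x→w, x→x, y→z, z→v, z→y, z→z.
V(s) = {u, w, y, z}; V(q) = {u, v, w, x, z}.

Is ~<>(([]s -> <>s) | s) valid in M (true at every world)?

No

Let φ = ~<>(([]s -> <>s) | s). Evaluate φ at each world:
  u (successors {v, x, y}): φ is false.
  v (successors {u, v}): φ is false.
  w (successors {u, w, x, y}): φ is false.
  x (successors {w, x}): φ is false.
  y (successors {z}): φ is false.
  z (successors {v, y, z}): φ is false.
Detail at u (counterexample):
  At u: <>(([]s -> <>s) | s) is true, so ~<>(([]s -> <>s) | s) is false.
    At u: <>(([]s -> <>s) | s) requires ([]s -> <>s) | s at some successor in {v, x, y}.
      ([]s -> <>s) | s holds at v, so <>(([]s -> <>s) | s) is true at u.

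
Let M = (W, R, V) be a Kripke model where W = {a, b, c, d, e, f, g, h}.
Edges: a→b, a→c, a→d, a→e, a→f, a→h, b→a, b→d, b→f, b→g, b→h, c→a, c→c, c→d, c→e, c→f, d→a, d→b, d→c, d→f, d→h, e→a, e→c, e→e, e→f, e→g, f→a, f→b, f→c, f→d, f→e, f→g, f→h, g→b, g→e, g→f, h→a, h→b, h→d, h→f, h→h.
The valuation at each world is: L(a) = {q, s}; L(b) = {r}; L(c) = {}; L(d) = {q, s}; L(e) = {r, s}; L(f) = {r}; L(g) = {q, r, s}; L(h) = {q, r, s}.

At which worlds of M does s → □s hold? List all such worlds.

Let φ = s → □s. Evaluate φ at each world:
  a (successors {b, c, d, e, f, h}): φ is false.
  b (successors {a, d, f, g, h}): φ is true.
  c (successors {a, c, d, e, f}): φ is true.
  d (successors {a, b, c, f, h}): φ is false.
  e (successors {a, c, e, f, g}): φ is false.
  f (successors {a, b, c, d, e, g, h}): φ is true.
  g (successors {b, e, f}): φ is false.
  h (successors {a, b, d, f, h}): φ is false.
For instance, at g:
  At g: s is true, □s is false, so s → □s is false.
    At g: □s requires s at every successor {b, e, f}.
      s fails at b, so □s is false at g.
Satisfying worlds: {b, c, f}

b, c, f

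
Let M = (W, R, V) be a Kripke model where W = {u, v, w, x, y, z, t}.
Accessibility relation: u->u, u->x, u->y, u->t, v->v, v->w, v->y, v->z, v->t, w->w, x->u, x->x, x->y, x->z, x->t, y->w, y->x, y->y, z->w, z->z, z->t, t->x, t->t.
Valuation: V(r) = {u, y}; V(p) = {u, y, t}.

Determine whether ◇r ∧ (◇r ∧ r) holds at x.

At x: ◇r is true, ◇r ∧ r is false, so ◇r ∧ (◇r ∧ r) is false.
  At x: ◇r requires r at some successor in {u, x, y, z, t}.
    r holds at u, so ◇r is true at x.
  At x: ◇r is true, r is false, so ◇r ∧ r is false.
    At x: ◇r requires r at some successor in {u, x, y, z, t}.
      r holds at u, so ◇r is true at x.

No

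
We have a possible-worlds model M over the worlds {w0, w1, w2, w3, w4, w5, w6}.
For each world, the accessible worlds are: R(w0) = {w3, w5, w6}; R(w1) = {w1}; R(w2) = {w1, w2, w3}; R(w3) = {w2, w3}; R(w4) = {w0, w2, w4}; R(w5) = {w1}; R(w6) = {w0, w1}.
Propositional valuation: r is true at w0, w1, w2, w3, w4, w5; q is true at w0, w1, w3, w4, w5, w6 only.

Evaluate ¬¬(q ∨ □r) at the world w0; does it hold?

Yes

Recall that □ψ holds at a world iff ψ holds at every accessible world, and ◇ψ holds iff ψ holds at some accessible world.
At w0: ¬(q ∨ □r) is false, so ¬¬(q ∨ □r) is true.
  At w0: q ∨ □r is true, so ¬(q ∨ □r) is false.
    At w0: q is true, □r is false, so q ∨ □r is true.
      At w0: □r requires r at every successor {w3, w5, w6}.
        r fails at w6, so □r is false at w0.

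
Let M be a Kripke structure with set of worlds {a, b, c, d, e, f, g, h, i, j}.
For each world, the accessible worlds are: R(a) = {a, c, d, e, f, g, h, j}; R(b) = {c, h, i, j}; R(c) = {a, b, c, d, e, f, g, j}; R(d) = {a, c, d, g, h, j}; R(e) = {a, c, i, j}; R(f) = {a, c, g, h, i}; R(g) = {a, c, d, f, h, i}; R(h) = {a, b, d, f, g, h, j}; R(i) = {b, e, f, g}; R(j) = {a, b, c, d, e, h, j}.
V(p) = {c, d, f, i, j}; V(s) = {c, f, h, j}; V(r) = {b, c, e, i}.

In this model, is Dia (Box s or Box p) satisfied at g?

At g: Dia (Box s or Box p) requires Box s or Box p at some successor in {a, c, d, f, h, i}.
  At a: Box s or Box p is false.
  At c: Box s or Box p is false.
  At d: Box s or Box p is false.
  At f: Box s or Box p is false.
  At h: Box s or Box p is false.
  At i: Box s or Box p is false.
So Dia (Box s or Box p) is false at g.

No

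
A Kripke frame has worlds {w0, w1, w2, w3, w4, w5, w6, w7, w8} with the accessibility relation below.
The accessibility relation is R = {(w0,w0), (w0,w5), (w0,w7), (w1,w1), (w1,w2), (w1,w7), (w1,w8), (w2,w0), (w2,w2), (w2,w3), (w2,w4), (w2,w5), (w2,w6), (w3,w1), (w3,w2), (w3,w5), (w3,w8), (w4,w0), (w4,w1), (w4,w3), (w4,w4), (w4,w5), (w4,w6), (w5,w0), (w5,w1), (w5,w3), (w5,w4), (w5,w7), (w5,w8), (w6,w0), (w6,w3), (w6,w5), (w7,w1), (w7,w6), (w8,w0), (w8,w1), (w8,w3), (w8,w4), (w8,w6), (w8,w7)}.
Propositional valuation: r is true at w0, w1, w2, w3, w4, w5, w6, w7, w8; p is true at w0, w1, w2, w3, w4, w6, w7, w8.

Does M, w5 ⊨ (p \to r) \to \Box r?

At w5: p \to r is true, \Box r is true, so (p \to r) \to \Box r is true.
  At w5: \Box r requires r at every successor {w0, w1, w3, w4, w7, w8}.
    At w0: r is true.
    At w1: r is true.
    At w3: r is true.
    At w4: r is true.
    At w7: r is true.
    At w8: r is true.
  So \Box r is true at w5.

Yes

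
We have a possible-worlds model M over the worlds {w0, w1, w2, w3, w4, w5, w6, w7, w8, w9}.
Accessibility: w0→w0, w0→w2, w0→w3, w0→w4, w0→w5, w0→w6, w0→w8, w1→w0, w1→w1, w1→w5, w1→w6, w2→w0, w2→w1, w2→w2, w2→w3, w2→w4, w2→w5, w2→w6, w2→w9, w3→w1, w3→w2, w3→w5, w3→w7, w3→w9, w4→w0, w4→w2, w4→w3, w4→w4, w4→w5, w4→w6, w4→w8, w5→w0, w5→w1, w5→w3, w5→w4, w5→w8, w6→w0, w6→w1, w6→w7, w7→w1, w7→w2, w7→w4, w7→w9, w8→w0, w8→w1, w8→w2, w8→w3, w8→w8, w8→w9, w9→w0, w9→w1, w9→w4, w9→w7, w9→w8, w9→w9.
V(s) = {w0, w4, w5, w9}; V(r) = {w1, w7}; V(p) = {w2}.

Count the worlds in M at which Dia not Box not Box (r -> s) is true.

Recall that Box ψ holds at a world iff ψ holds at every accessible world, and Dia ψ holds iff ψ holds at some accessible world.
Let φ = Dia not Box not Box (r -> s). Evaluate φ at each world:
  w0 (successors {w0, w2, w3, w4, w5, w6, w8}): φ is true.
  w1 (successors {w0, w1, w5, w6}): φ is true.
  w2 (successors {w0, w1, w2, w3, w4, w5, w6, w9}): φ is true.
  w3 (successors {w1, w2, w5, w7, w9}): φ is true.
  w4 (successors {w0, w2, w3, w4, w5, w6, w8}): φ is true.
  w5 (successors {w0, w1, w3, w4, w8}): φ is true.
  w6 (successors {w0, w1, w7}): φ is true.
  w7 (successors {w1, w2, w4, w9}): φ is true.
  w8 (successors {w0, w1, w2, w3, w8, w9}): φ is true.
  w9 (successors {w0, w1, w4, w7, w8, w9}): φ is true.
For instance, at w2:
  At w2: Dia not Box not Box (r -> s) requires not Box not Box (r -> s) at some successor in {w0, w1, w2, w3, w4, w5, w6, w9}.
    not Box not Box (r -> s) holds at w0, so Dia not Box not Box (r -> s) is true at w2.
      At w0: Box not Box (r -> s) is false, so not Box not Box (r -> s) is true.
Satisfying worlds: {w0, w1, w2, w3, w4, w5, w6, w7, w8, w9}

10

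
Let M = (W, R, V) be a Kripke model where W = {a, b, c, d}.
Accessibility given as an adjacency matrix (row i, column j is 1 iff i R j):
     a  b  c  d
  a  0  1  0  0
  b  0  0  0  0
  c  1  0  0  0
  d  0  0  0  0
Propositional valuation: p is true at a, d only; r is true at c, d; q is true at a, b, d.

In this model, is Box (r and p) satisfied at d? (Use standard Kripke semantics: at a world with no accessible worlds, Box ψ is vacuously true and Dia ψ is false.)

At d: no accessible worlds, so Box (r and p) holds vacuously.

Yes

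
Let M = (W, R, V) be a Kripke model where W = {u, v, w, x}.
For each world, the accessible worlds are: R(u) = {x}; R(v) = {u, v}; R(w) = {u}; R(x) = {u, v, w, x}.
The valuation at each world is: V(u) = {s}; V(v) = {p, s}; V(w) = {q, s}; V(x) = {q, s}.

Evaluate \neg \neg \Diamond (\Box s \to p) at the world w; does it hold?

No

At w: \neg \Diamond (\Box s \to p) is true, so \neg \neg \Diamond (\Box s \to p) is false.
  At w: \Diamond (\Box s \to p) is false, so \neg \Diamond (\Box s \to p) is true.
    At w: \Diamond (\Box s \to p) requires \Box s \to p at some successor in {u}.
      At u: \Box s \to p is false.
    So \Diamond (\Box s \to p) is false at w.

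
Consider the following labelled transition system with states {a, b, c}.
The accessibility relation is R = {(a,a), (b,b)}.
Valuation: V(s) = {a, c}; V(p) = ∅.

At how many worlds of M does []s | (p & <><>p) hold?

2

Let φ = []s | (p & <><>p). Evaluate φ at each world:
  a (successors {a}): φ is true.
  b (successors {b}): φ is false.
  c (successors ∅): φ is true.
For instance, at b:
  At b: []s is false, p & <><>p is false, so []s | (p & <><>p) is false.
    At b: []s requires s at every successor {b}.
      s fails at b, so []s is false at b.
    At b: p is false, <><>p is false, so p & <><>p is false.
      At b: <><>p requires <>p at some successor in {b}.
        At b: <>p is false.
      So <><>p is false at b.
Satisfying worlds: {a, c}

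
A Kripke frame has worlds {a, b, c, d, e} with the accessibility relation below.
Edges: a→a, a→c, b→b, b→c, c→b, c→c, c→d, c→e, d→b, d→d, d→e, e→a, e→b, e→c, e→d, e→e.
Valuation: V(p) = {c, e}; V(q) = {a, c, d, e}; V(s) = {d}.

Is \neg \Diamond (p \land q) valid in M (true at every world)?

No

Recall that \Diamond ψ holds at a world iff ψ holds at some accessible world.
Let φ = \neg \Diamond (p \land q). Evaluate φ at each world:
  a (successors {a, c}): φ is false.
  b (successors {b, c}): φ is false.
  c (successors {b, c, d, e}): φ is false.
  d (successors {b, d, e}): φ is false.
  e (successors {a, b, c, d, e}): φ is false.
Detail at a (counterexample):
  At a: \Diamond (p \land q) is true, so \neg \Diamond (p \land q) is false.
    At a: \Diamond (p \land q) requires p \land q at some successor in {a, c}.
      p \land q holds at c, so \Diamond (p \land q) is true at a.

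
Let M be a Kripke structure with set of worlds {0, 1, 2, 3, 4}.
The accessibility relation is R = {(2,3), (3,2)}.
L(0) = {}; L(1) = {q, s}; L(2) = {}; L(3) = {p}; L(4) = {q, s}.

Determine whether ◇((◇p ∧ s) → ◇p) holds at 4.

No

At 4: no accessible worlds, so ◇((◇p ∧ s) → ◇p) is false.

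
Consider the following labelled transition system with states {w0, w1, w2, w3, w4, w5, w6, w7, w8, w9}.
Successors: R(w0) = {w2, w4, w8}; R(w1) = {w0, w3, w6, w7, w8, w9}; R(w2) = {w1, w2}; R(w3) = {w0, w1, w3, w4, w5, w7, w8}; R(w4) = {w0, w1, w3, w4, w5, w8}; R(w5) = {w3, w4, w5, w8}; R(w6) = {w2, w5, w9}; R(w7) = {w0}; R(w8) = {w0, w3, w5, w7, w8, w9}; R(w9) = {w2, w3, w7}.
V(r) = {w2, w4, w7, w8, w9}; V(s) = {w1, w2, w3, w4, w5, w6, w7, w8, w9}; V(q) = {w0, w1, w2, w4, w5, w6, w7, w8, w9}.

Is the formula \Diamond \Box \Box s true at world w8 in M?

Yes

At w8: \Diamond \Box \Box s requires \Box \Box s at some successor in {w0, w3, w5, w7, w8, w9}.
  \Box \Box s holds at w7, so \Diamond \Box \Box s is true at w8.
    At w7: \Box \Box s requires \Box s at every successor {w0}.
      At w0: \Box s is true.
    So \Box \Box s is true at w7.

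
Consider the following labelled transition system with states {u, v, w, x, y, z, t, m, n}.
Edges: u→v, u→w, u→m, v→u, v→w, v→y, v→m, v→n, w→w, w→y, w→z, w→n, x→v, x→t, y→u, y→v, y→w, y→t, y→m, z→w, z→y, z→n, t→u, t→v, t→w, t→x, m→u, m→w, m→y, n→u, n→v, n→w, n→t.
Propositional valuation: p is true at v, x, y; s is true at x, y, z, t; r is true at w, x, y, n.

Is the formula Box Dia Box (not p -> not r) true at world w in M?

No

At w: Box Dia Box (not p -> not r) requires Dia Box (not p -> not r) at every successor {w, y, z, n}.
  Dia Box (not p -> not r) fails at w, so Box Dia Box (not p -> not r) is false at w.
    At w: Dia Box (not p -> not r) requires Box (not p -> not r) at some successor in {w, y, z, n}.
      At w: Box (not p -> not r) is false.
      At y: Box (not p -> not r) is false.
      At z: Box (not p -> not r) is false.
      At n: Box (not p -> not r) is false.
    So Dia Box (not p -> not r) is false at w.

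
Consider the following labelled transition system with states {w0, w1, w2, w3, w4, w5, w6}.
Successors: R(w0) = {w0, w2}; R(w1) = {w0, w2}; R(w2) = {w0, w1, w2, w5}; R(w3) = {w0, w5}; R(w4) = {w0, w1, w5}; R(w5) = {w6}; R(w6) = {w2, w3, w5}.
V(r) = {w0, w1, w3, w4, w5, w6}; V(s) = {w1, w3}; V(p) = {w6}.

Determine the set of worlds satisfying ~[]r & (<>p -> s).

Let φ = ~[]r & (<>p -> s). Evaluate φ at each world:
  w0 (successors {w0, w2}): φ is true.
  w1 (successors {w0, w2}): φ is true.
  w2 (successors {w0, w1, w2, w5}): φ is true.
  w3 (successors {w0, w5}): φ is false.
  w4 (successors {w0, w1, w5}): φ is false.
  w5 (successors {w6}): φ is false.
  w6 (successors {w2, w3, w5}): φ is true.
For instance, at w2:
  At w2: ~[]r is true, <>p -> s is true, so ~[]r & (<>p -> s) is true.
    At w2: []r is false, so ~[]r is true.
      At w2: []r requires r at every successor {w0, w1, w2, w5}.
        r fails at w2, so []r is false at w2.
    At w2: <>p is false, s is false, so <>p -> s is true.
      At w2: <>p requires p at some successor in {w0, w1, w2, w5}.
        At w0: p is false.
        At w1: p is false.
        At w2: p is false.
        At w5: p is false.
      So <>p is false at w2.
Satisfying worlds: {w0, w1, w2, w6}

w0, w1, w2, w6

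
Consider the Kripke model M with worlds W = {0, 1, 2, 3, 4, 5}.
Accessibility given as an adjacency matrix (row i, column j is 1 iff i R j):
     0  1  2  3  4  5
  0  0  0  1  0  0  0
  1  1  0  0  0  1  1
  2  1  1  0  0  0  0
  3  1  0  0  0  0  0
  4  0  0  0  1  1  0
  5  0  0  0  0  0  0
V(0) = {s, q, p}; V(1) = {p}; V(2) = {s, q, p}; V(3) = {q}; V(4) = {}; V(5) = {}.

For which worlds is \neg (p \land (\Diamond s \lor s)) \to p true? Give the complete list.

Let φ = \neg (p \land (\Diamond s \lor s)) \to p. Evaluate φ at each world:
  0 (successors {2}): φ is true.
  1 (successors {0, 4, 5}): φ is true.
  2 (successors {0, 1}): φ is true.
  3 (successors {0}): φ is false.
  4 (successors {3, 4}): φ is false.
  5 (successors ∅): φ is false.
For instance, at 0:
  At 0: \neg (p \land (\Diamond s \lor s)) is false, p is true, so \neg (p \land (\Diamond s \lor s)) \to p is true.
    At 0: p \land (\Diamond s \lor s) is true, so \neg (p \land (\Diamond s \lor s)) is false.
      At 0: p is true, \Diamond s \lor s is true, so p \land (\Diamond s \lor s) is true.
Satisfying worlds: {0, 1, 2}

0, 1, 2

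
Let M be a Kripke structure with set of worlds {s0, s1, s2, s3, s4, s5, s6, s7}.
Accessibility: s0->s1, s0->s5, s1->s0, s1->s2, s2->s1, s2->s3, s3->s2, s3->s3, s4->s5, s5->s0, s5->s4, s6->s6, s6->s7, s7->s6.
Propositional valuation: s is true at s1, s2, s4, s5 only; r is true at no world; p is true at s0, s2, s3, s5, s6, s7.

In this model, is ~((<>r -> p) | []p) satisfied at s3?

At s3: (<>r -> p) | []p is true, so ~((<>r -> p) | []p) is false.
  At s3: <>r -> p is true, []p is true, so (<>r -> p) | []p is true.
    At s3: <>r is false, p is true, so <>r -> p is true.
      At s3: <>r requires r at some successor in {s2, s3}.
        At s2: r is false.
        At s3: r is false.
      So <>r is false at s3.
    At s3: []p requires p at every successor {s2, s3}.
      At s2: p is true.
      At s3: p is true.
    So []p is true at s3.

No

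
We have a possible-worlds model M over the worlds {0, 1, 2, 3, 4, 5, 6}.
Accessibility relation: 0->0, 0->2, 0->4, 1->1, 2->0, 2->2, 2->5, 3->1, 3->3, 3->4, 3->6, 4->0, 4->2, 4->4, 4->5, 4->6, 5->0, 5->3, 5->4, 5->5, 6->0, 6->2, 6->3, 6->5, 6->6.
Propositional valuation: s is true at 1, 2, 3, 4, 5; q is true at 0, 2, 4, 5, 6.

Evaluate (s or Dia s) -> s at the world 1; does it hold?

At 1: s or Dia s is true, s is true, so (s or Dia s) -> s is true.
  At 1: s is true, Dia s is true, so s or Dia s is true.
    At 1: Dia s requires s at some successor in {1}.
      s holds at 1, so Dia s is true at 1.

Yes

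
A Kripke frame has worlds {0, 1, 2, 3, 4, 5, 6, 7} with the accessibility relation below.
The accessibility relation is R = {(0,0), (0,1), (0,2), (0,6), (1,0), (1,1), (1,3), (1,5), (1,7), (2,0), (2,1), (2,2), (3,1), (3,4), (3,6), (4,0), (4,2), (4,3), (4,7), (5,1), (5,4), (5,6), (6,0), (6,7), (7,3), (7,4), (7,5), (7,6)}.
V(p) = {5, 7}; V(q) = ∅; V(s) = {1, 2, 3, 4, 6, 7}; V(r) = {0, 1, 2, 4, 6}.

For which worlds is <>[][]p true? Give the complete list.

none

Let φ = <>[][]p. Evaluate φ at each world:
  0 (successors {0, 1, 2, 6}): φ is false.
  1 (successors {0, 1, 3, 5, 7}): φ is false.
  2 (successors {0, 1, 2}): φ is false.
  3 (successors {1, 4, 6}): φ is false.
  4 (successors {0, 2, 3, 7}): φ is false.
  5 (successors {1, 4, 6}): φ is false.
  6 (successors {0, 7}): φ is false.
  7 (successors {3, 4, 5, 6}): φ is false.
For instance, at 4:
  At 4: <>[][]p requires [][]p at some successor in {0, 2, 3, 7}.
    At 0: [][]p is false.
    At 2: [][]p is false.
    At 3: [][]p is false.
    At 7: [][]p is false.
  So <>[][]p is false at 4.
Satisfying worlds: none.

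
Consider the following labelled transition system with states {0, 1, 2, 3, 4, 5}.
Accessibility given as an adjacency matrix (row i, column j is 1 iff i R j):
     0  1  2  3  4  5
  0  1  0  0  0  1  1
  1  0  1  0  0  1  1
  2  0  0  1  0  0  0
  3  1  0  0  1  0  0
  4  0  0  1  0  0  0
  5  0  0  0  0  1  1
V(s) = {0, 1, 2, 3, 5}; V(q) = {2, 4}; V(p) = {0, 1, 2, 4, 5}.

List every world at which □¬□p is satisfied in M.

none

Let φ = □¬□p. Evaluate φ at each world:
  0 (successors {0, 4, 5}): φ is false.
  1 (successors {1, 4, 5}): φ is false.
  2 (successors {2}): φ is false.
  3 (successors {0, 3}): φ is false.
  4 (successors {2}): φ is false.
  5 (successors {4, 5}): φ is false.
For instance, at 3:
  At 3: □¬□p requires ¬□p at every successor {0, 3}.
    ¬□p fails at 0, so □¬□p is false at 3.
      At 0: □p is true, so ¬□p is false.
Satisfying worlds: none.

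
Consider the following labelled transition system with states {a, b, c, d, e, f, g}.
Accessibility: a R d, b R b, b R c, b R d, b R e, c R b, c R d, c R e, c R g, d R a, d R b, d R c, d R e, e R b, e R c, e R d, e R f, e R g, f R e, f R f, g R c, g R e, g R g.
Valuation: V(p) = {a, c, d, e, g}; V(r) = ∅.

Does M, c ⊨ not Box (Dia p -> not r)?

No

At c: Box (Dia p -> not r) is true, so not Box (Dia p -> not r) is false.
  At c: Box (Dia p -> not r) requires Dia p -> not r at every successor {b, d, e, g}.
    At b: Dia p -> not r is true.
    At d: Dia p -> not r is true.
    At e: Dia p -> not r is true.
    At g: Dia p -> not r is true.
  So Box (Dia p -> not r) is true at c.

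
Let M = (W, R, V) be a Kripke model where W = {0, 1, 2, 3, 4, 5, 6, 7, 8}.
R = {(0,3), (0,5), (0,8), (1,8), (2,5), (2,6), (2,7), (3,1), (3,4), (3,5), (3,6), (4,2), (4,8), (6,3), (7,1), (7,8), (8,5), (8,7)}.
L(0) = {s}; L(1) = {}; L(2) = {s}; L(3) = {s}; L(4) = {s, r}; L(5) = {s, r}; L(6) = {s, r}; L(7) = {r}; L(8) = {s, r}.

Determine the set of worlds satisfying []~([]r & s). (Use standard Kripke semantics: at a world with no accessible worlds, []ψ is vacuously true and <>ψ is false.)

5, 6

Let φ = []~([]r & s). Evaluate φ at each world:
  0 (successors {3, 5, 8}): φ is false.
  1 (successors {8}): φ is false.
  2 (successors {5, 6, 7}): φ is false.
  3 (successors {1, 4, 5, 6}): φ is false.
  4 (successors {2, 8}): φ is false.
  5 (successors ∅): φ is true.
  6 (successors {3}): φ is true.
  7 (successors {1, 8}): φ is false.
  8 (successors {5, 7}): φ is false.
For instance, at 1:
  At 1: []~([]r & s) requires ~([]r & s) at every successor {8}.
    ~([]r & s) fails at 8, so []~([]r & s) is false at 1.
      At 8: []r & s is true, so ~([]r & s) is false.
Satisfying worlds: {5, 6}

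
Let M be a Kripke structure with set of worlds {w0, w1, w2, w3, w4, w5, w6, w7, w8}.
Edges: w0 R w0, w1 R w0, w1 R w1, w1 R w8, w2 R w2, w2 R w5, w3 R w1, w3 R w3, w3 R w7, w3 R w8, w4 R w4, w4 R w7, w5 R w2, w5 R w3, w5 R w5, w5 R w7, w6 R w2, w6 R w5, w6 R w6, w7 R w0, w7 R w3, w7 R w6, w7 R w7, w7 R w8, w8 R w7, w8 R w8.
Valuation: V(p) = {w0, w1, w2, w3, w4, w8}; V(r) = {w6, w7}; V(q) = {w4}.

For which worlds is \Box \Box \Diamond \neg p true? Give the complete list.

Let φ = \Box \Box \Diamond \neg p. Evaluate φ at each world:
  w0 (successors {w0}): φ is false.
  w1 (successors {w0, w1, w8}): φ is false.
  w2 (successors {w2, w5}): φ is true.
  w3 (successors {w1, w3, w7, w8}): φ is false.
  w4 (successors {w4, w7}): φ is false.
  w5 (successors {w2, w3, w5, w7}): φ is false.
  w6 (successors {w2, w5, w6}): φ is true.
  w7 (successors {w0, w3, w6, w7, w8}): φ is false.
  w8 (successors {w7, w8}): φ is false.
For instance, at w8:
  At w8: \Box \Box \Diamond \neg p requires \Box \Diamond \neg p at every successor {w7, w8}.
    \Box \Diamond \neg p fails at w7, so \Box \Box \Diamond \neg p is false at w8.
      At w7: \Box \Diamond \neg p requires \Diamond \neg p at every successor {w0, w3, w6, w7, w8}.
        \Diamond \neg p fails at w0, so \Box \Diamond \neg p is false at w7.
Satisfying worlds: {w2, w6}

w2, w6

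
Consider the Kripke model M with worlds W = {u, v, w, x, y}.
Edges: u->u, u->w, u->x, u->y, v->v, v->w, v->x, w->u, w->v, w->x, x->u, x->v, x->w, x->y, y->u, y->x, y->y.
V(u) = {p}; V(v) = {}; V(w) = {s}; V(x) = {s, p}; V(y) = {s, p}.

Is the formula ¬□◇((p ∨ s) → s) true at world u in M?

Recall that □ψ holds at a world iff ψ holds at every accessible world, and ◇ψ holds iff ψ holds at some accessible world.
At u: □◇((p ∨ s) → s) is true, so ¬□◇((p ∨ s) → s) is false.
  At u: □◇((p ∨ s) → s) requires ◇((p ∨ s) → s) at every successor {u, w, x, y}.
    At u: ◇((p ∨ s) → s) is true.
    At w: ◇((p ∨ s) → s) is true.
    At x: ◇((p ∨ s) → s) is true.
    At y: ◇((p ∨ s) → s) is true.
  So □◇((p ∨ s) → s) is true at u.

No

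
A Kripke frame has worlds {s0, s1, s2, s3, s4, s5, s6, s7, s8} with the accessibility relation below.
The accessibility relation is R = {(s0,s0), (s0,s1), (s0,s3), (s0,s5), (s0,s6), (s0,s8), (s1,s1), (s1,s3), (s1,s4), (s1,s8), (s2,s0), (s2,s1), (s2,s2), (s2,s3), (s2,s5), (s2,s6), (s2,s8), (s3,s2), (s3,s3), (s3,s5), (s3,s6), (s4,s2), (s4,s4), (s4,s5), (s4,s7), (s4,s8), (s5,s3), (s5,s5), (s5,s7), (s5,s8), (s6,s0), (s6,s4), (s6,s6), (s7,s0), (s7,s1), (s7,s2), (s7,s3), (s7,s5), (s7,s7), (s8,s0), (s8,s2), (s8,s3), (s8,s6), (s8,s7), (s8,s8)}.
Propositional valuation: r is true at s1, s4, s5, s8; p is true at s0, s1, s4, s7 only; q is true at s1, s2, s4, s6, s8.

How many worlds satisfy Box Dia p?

2

Let φ = Box Dia p. Evaluate φ at each world:
  s0 (successors {s0, s1, s3, s5, s6, s8}): φ is false.
  s1 (successors {s1, s3, s4, s8}): φ is false.
  s2 (successors {s0, s1, s2, s3, s5, s6, s8}): φ is false.
  s3 (successors {s2, s3, s5, s6}): φ is false.
  s4 (successors {s2, s4, s5, s7, s8}): φ is true.
  s5 (successors {s3, s5, s7, s8}): φ is false.
  s6 (successors {s0, s4, s6}): φ is true.
  s7 (successors {s0, s1, s2, s3, s5, s7}): φ is false.
  s8 (successors {s0, s2, s3, s6, s7, s8}): φ is false.
For instance, at s0:
  At s0: Box Dia p requires Dia p at every successor {s0, s1, s3, s5, s6, s8}.
    Dia p fails at s3, so Box Dia p is false at s0.
      At s3: Dia p requires p at some successor in {s2, s3, s5, s6}.
        At s2: p is false.
        At s3: p is false.
        At s5: p is false.
        At s6: p is false.
      So Dia p is false at s3.
Satisfying worlds: {s4, s6}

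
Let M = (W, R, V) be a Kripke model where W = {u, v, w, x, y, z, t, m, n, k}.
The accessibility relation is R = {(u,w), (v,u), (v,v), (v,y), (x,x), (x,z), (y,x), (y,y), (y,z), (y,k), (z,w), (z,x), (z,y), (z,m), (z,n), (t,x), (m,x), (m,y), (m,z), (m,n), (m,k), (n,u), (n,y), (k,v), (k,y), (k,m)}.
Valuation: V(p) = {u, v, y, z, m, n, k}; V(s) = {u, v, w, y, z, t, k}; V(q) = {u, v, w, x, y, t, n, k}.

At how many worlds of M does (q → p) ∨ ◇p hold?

8

Recall that ◇ψ holds at a world iff ψ holds at some accessible world.
Let φ = (q → p) ∨ ◇p. Evaluate φ at each world:
  u (successors {w}): φ is true.
  v (successors {u, v, y}): φ is true.
  w (successors ∅): φ is false.
  x (successors {x, z}): φ is true.
  y (successors {x, y, z, k}): φ is true.
  z (successors {w, x, y, m, n}): φ is true.
  t (successors {x}): φ is false.
  m (successors {x, y, z, n, k}): φ is true.
  n (successors {u, y}): φ is true.
  k (successors {v, y, m}): φ is true.
For instance, at y:
  At y: q → p is true, ◇p is true, so (q → p) ∨ ◇p is true.
    At y: ◇p requires p at some successor in {x, y, z, k}.
      p holds at y, so ◇p is true at y.
Satisfying worlds: {u, v, x, y, z, m, n, k}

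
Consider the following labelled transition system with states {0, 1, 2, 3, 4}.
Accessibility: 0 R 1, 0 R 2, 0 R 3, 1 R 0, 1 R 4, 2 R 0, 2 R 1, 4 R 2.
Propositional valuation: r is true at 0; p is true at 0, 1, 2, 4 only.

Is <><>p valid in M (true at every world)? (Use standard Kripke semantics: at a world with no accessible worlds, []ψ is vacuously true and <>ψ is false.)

Recall that <>ψ holds at a world iff ψ holds at some accessible world.
Let φ = <><>p. Evaluate φ at each world:
  0 (successors {1, 2, 3}): φ is true.
  1 (successors {0, 4}): φ is true.
  2 (successors {0, 1}): φ is true.
  3 (successors ∅): φ is false.
  4 (successors {2}): φ is true.
Detail at 3 (counterexample):
  At 3: no accessible worlds, so <><>p is false.

No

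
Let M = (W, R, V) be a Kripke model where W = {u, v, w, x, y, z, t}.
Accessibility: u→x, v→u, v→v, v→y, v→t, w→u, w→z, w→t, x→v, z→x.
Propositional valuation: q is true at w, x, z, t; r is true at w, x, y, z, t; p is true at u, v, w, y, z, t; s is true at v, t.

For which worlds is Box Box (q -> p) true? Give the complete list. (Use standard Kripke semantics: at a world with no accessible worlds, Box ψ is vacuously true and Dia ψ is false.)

Let φ = Box Box (q -> p). Evaluate φ at each world:
  u (successors {x}): φ is true.
  v (successors {u, v, y, t}): φ is false.
  w (successors {u, z, t}): φ is false.
  x (successors {v}): φ is true.
  y (successors ∅): φ is true.
  z (successors {x}): φ is true.
  t (successors ∅): φ is true.
For instance, at v:
  At v: Box Box (q -> p) requires Box (q -> p) at every successor {u, v, y, t}.
    Box (q -> p) fails at u, so Box Box (q -> p) is false at v.
      At u: Box (q -> p) requires q -> p at every successor {x}.
        q -> p fails at x, so Box (q -> p) is false at u.
Satisfying worlds: {u, x, y, z, t}

u, x, y, z, t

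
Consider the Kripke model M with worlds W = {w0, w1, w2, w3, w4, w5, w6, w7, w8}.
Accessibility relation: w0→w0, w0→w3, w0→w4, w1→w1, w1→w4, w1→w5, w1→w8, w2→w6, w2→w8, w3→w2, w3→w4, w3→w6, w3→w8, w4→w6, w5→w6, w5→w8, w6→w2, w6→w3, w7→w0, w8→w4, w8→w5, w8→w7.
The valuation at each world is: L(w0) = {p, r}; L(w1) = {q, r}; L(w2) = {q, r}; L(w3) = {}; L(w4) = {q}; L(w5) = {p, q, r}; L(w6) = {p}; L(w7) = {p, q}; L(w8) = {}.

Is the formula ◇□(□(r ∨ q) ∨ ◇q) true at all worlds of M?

No

Let φ = ◇□(□(r ∨ q) ∨ ◇q). Evaluate φ at each world:
  w0 (successors {w0, w3, w4}): φ is true.
  w1 (successors {w1, w4, w5, w8}): φ is true.
  w2 (successors {w6, w8}): φ is false.
  w3 (successors {w2, w4, w6, w8}): φ is true.
  w4 (successors {w6}): φ is false.
  w5 (successors {w6, w8}): φ is false.
  w6 (successors {w2, w3}): φ is true.
  w7 (successors {w0}): φ is false.
  w8 (successors {w4, w5, w7}): φ is true.
Detail at w2 (counterexample):
  At w2: ◇□(□(r ∨ q) ∨ ◇q) requires □(□(r ∨ q) ∨ ◇q) at some successor in {w6, w8}.
    At w6: □(□(r ∨ q) ∨ ◇q) is false.
    At w8: □(□(r ∨ q) ∨ ◇q) is false.
  So ◇□(□(r ∨ q) ∨ ◇q) is false at w2.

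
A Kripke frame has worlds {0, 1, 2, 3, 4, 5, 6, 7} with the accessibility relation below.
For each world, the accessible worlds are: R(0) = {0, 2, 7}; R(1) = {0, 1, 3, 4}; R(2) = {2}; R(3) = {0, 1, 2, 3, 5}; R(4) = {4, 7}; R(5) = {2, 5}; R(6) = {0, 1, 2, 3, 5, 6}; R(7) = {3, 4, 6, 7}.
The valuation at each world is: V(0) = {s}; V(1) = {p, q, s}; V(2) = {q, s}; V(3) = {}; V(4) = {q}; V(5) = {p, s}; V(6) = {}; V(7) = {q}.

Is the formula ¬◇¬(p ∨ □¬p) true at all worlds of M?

Let φ = ¬◇¬(p ∨ □¬p). Evaluate φ at each world:
  0 (successors {0, 2, 7}): φ is true.
  1 (successors {0, 1, 3, 4}): φ is false.
  2 (successors {2}): φ is true.
  3 (successors {0, 1, 2, 3, 5}): φ is false.
  4 (successors {4, 7}): φ is true.
  5 (successors {2, 5}): φ is true.
  6 (successors {0, 1, 2, 3, 5, 6}): φ is false.
  7 (successors {3, 4, 6, 7}): φ is false.
Detail at 1 (counterexample):
  At 1: ◇¬(p ∨ □¬p) is true, so ¬◇¬(p ∨ □¬p) is false.
    At 1: ◇¬(p ∨ □¬p) requires ¬(p ∨ □¬p) at some successor in {0, 1, 3, 4}.
      ¬(p ∨ □¬p) holds at 3, so ◇¬(p ∨ □¬p) is true at 1.

No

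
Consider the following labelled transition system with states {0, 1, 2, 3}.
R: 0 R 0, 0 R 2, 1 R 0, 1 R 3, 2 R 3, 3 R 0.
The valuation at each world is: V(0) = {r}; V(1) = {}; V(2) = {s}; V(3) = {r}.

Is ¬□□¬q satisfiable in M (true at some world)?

No

Let φ = ¬□□¬q. Evaluate φ at each world:
  0 (successors {0, 2}): φ is false.
  1 (successors {0, 3}): φ is false.
  2 (successors {3}): φ is false.
  3 (successors {0}): φ is false.
For instance, at 1:
  At 1: □□¬q is true, so ¬□□¬q is false.
    At 1: □□¬q requires □¬q at every successor {0, 3}.
      At 0: □¬q is true.
      At 3: □¬q is true.
    So □□¬q is true at 1.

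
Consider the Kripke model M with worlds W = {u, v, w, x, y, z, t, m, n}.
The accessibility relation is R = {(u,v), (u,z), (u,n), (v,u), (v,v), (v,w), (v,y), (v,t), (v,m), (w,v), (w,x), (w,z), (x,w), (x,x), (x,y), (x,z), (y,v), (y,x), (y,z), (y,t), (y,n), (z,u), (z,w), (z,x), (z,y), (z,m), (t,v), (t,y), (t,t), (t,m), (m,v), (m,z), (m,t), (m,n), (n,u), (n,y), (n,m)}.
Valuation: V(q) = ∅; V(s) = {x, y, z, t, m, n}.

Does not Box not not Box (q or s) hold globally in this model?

Let φ = not Box not not Box (q or s). Evaluate φ at each world:
  u (successors {v, z, n}): φ is true.
  v (successors {u, v, w, y, t, m}): φ is true.
  w (successors {v, x, z}): φ is true.
  x (successors {w, x, y, z}): φ is true.
  y (successors {v, x, z, t, n}): φ is true.
  z (successors {u, w, x, y, m}): φ is true.
  t (successors {v, y, t, m}): φ is true.
  m (successors {v, z, t, n}): φ is true.
  n (successors {u, y, m}): φ is true.
For instance, at n:
  At n: Box not not Box (q or s) is false, so not Box not not Box (q or s) is true.
    At n: Box not not Box (q or s) requires not not Box (q or s) at every successor {u, y, m}.
      not not Box (q or s) fails at u, so Box not not Box (q or s) is false at n.

Yes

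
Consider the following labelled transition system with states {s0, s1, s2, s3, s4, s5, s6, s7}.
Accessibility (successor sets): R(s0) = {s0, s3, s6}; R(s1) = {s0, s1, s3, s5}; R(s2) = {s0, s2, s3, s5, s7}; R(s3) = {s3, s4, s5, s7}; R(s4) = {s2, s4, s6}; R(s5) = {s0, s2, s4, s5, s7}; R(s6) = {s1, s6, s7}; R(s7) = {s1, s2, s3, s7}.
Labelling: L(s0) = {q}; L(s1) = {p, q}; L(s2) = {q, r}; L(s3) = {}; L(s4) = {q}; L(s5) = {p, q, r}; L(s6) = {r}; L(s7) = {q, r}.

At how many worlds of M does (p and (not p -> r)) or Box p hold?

2

Let φ = (p and (not p -> r)) or Box p. Evaluate φ at each world:
  s0 (successors {s0, s3, s6}): φ is false.
  s1 (successors {s0, s1, s3, s5}): φ is true.
  s2 (successors {s0, s2, s3, s5, s7}): φ is false.
  s3 (successors {s3, s4, s5, s7}): φ is false.
  s4 (successors {s2, s4, s6}): φ is false.
  s5 (successors {s0, s2, s4, s5, s7}): φ is true.
  s6 (successors {s1, s6, s7}): φ is false.
  s7 (successors {s1, s2, s3, s7}): φ is false.
For instance, at s4:
  At s4: p and (not p -> r) is false, Box p is false, so (p and (not p -> r)) or Box p is false.
    At s4: Box p requires p at every successor {s2, s4, s6}.
      p fails at s2, so Box p is false at s4.
Satisfying worlds: {s1, s5}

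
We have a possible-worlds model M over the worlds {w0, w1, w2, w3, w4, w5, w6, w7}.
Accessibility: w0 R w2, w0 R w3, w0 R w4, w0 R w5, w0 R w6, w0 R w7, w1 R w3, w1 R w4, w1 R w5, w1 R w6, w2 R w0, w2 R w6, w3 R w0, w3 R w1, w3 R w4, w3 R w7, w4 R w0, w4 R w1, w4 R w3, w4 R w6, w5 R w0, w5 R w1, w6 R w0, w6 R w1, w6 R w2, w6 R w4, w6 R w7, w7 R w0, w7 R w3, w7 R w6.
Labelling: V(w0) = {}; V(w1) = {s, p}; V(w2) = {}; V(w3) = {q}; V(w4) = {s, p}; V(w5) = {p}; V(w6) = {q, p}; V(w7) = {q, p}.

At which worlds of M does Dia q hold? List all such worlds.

w0, w1, w2, w3, w4, w6, w7

Let φ = Dia q. Evaluate φ at each world:
  w0 (successors {w2, w3, w4, w5, w6, w7}): φ is true.
  w1 (successors {w3, w4, w5, w6}): φ is true.
  w2 (successors {w0, w6}): φ is true.
  w3 (successors {w0, w1, w4, w7}): φ is true.
  w4 (successors {w0, w1, w3, w6}): φ is true.
  w5 (successors {w0, w1}): φ is false.
  w6 (successors {w0, w1, w2, w4, w7}): φ is true.
  w7 (successors {w0, w3, w6}): φ is true.
For instance, at w6:
  At w6: Dia q requires q at some successor in {w0, w1, w2, w4, w7}.
    q holds at w7, so Dia q is true at w6.
Satisfying worlds: {w0, w1, w2, w3, w4, w6, w7}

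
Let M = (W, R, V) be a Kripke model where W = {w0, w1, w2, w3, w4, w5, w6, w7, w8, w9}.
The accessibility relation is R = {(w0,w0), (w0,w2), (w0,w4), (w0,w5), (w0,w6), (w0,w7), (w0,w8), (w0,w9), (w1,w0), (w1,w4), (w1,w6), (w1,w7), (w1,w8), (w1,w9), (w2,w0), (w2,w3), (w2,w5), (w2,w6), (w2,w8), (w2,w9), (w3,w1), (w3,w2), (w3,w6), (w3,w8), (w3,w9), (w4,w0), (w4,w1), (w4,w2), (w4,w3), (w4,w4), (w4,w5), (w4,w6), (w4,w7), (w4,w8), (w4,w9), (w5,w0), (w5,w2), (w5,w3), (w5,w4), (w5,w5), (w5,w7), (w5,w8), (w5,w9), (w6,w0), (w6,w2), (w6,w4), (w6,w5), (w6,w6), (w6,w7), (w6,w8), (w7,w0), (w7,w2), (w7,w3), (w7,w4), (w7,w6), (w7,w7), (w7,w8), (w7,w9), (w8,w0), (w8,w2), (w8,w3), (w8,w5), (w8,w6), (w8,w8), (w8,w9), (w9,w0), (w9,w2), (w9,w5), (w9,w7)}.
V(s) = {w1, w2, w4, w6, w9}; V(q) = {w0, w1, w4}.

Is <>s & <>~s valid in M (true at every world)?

Let φ = <>s & <>~s. Evaluate φ at each world:
  w0 (successors {w0, w2, w4, w5, w6, w7, w8, w9}): φ is true.
  w1 (successors {w0, w4, w6, w7, w8, w9}): φ is true.
  w2 (successors {w0, w3, w5, w6, w8, w9}): φ is true.
  w3 (successors {w1, w2, w6, w8, w9}): φ is true.
  w4 (successors {w0, w1, w2, w3, w4, w5, w6, w7, w8, w9}): φ is true.
  w5 (successors {w0, w2, w3, w4, w5, w7, w8, w9}): φ is true.
  w6 (successors {w0, w2, w4, w5, w6, w7, w8}): φ is true.
  w7 (successors {w0, w2, w3, w4, w6, w7, w8, w9}): φ is true.
  w8 (successors {w0, w2, w3, w5, w6, w8, w9}): φ is true.
  w9 (successors {w0, w2, w5, w7}): φ is true.
For instance, at w9:
  At w9: <>s is true, <>~s is true, so <>s & <>~s is true.
    At w9: <>s requires s at some successor in {w0, w2, w5, w7}.
      s holds at w2, so <>s is true at w9.
    At w9: <>~s requires ~s at some successor in {w0, w2, w5, w7}.
      ~s holds at w0, so <>~s is true at w9.

Yes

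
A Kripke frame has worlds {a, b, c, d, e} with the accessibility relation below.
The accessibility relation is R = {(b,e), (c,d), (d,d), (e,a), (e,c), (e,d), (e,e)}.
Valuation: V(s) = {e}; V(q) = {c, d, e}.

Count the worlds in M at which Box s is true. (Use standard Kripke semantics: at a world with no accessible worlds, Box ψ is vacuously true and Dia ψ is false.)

2

Let φ = Box s. Evaluate φ at each world:
  a (successors ∅): φ is true.
  b (successors {e}): φ is true.
  c (successors {d}): φ is false.
  d (successors {d}): φ is false.
  e (successors {a, c, d, e}): φ is false.
For instance, at d:
  At d: Box s requires s at every successor {d}.
    s fails at d, so Box s is false at d.
Satisfying worlds: {a, b}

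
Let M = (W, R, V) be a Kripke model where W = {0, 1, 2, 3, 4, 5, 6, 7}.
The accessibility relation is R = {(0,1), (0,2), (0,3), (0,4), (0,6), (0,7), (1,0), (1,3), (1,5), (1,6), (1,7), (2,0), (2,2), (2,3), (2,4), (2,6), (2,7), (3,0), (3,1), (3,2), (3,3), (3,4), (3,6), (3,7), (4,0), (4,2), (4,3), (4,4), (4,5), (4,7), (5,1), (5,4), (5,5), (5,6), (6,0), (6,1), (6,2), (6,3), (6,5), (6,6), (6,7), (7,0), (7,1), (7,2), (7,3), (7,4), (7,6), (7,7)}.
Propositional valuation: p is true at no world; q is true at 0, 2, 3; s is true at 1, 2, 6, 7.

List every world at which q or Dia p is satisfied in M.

0, 2, 3

Let φ = q or Dia p. Evaluate φ at each world:
  0 (successors {1, 2, 3, 4, 6, 7}): φ is true.
  1 (successors {0, 3, 5, 6, 7}): φ is false.
  2 (successors {0, 2, 3, 4, 6, 7}): φ is true.
  3 (successors {0, 1, 2, 3, 4, 6, 7}): φ is true.
  4 (successors {0, 2, 3, 4, 5, 7}): φ is false.
  5 (successors {1, 4, 5, 6}): φ is false.
  6 (successors {0, 1, 2, 3, 5, 6, 7}): φ is false.
  7 (successors {0, 1, 2, 3, 4, 6, 7}): φ is false.
For instance, at 4:
  At 4: q is false, Dia p is false, so q or Dia p is false.
    At 4: Dia p requires p at some successor in {0, 2, 3, 4, 5, 7}.
      At 0: p is false.
      At 2: p is false.
      At 3: p is false.
      At 4: p is false.
      At 5: p is false.
      At 7: p is false.
    So Dia p is false at 4.
Satisfying worlds: {0, 2, 3}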